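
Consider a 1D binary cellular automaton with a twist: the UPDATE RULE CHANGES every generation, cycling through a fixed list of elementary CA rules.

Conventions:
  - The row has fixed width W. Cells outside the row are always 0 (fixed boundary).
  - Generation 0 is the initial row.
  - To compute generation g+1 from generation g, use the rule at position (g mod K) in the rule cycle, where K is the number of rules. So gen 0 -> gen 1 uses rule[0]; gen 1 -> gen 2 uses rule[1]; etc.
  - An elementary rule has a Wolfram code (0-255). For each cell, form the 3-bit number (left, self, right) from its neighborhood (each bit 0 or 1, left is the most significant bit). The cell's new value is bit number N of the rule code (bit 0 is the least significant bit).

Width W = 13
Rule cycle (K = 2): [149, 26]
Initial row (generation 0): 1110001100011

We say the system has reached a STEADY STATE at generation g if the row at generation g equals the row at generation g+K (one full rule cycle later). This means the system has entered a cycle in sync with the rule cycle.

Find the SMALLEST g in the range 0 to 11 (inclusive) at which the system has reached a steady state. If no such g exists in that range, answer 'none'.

Gen 0: 1110001100011
Gen 1 (rule 149): 0101100011000
Gen 2 (rule 26): 1001010110100
Gen 3 (rule 149): 1101010000111
Gen 4 (rule 26): 1000001001100
Gen 5 (rule 149): 1111101100011
Gen 6 (rule 26): 1000001010110
Gen 7 (rule 149): 1111101010001
Gen 8 (rule 26): 1000000001010
Gen 9 (rule 149): 1111111101011
Gen 10 (rule 26): 1000000000010
Gen 11 (rule 149): 1111111111011
Gen 12 (rule 26): 1000000000010
Gen 13 (rule 149): 1111111111011

Answer: 10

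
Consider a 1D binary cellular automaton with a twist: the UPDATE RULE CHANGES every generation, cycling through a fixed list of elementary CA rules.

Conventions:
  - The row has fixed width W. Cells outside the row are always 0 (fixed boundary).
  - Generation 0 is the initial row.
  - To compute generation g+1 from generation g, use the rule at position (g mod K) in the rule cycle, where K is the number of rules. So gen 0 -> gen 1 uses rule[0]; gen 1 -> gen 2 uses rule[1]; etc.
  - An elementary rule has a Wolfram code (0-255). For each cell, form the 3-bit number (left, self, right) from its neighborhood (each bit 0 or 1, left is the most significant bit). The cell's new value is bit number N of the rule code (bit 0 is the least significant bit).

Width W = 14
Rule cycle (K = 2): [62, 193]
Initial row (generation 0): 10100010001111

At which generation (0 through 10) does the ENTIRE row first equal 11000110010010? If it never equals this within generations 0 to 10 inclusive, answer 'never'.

Gen 0: 10100010001111
Gen 1 (rule 62): 11110111011000
Gen 2 (rule 193): 01110011001011
Gen 3 (rule 62): 11001110111110
Gen 4 (rule 193): 01000110011110
Gen 5 (rule 62): 11101101110001
Gen 6 (rule 193): 01100100110100
Gen 7 (rule 62): 11011111101110
Gen 8 (rule 193): 01001111100110
Gen 9 (rule 62): 11111000011101
Gen 10 (rule 193): 01111011001100

Answer: never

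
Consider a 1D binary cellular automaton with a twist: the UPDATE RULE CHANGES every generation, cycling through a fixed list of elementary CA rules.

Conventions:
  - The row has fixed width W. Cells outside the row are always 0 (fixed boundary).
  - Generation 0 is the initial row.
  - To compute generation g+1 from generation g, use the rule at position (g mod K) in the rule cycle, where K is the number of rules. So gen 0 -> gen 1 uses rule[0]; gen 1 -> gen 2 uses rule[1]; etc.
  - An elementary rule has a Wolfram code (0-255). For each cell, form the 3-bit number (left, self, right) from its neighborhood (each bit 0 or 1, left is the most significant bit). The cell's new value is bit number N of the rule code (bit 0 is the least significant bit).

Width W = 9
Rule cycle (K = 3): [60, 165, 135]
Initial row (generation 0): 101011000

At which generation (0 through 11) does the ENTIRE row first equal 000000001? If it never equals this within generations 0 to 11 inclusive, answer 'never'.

Gen 0: 101011000
Gen 1 (rule 60): 111110100
Gen 2 (rule 165): 011101101
Gen 3 (rule 135): 101000001
Gen 4 (rule 60): 111100001
Gen 5 (rule 165): 011001101
Gen 6 (rule 135): 100010001
Gen 7 (rule 60): 110011001
Gen 8 (rule 165): 000000001
Gen 9 (rule 135): 111111111
Gen 10 (rule 60): 100000000
Gen 11 (rule 165): 101111111

Answer: 8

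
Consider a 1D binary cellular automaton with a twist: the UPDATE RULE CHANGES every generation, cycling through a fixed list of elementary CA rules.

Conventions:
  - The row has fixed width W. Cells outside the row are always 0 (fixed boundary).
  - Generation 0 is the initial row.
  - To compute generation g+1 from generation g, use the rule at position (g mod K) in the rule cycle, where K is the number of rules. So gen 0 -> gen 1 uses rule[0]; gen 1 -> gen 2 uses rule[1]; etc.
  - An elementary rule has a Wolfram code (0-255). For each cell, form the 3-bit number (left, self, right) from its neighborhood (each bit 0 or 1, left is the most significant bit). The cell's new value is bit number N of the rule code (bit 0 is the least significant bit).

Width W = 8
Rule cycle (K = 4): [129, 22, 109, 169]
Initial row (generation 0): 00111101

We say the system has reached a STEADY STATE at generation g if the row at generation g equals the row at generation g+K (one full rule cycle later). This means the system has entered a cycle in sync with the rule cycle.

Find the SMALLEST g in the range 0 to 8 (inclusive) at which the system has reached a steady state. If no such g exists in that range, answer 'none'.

Answer: 3

Derivation:
Gen 0: 00111101
Gen 1 (rule 129): 10011000
Gen 2 (rule 22): 11100100
Gen 3 (rule 109): 10100101
Gen 4 (rule 169): 01000010
Gen 5 (rule 129): 00011000
Gen 6 (rule 22): 00100100
Gen 7 (rule 109): 10100101
Gen 8 (rule 169): 01000010
Gen 9 (rule 129): 00011000
Gen 10 (rule 22): 00100100
Gen 11 (rule 109): 10100101
Gen 12 (rule 169): 01000010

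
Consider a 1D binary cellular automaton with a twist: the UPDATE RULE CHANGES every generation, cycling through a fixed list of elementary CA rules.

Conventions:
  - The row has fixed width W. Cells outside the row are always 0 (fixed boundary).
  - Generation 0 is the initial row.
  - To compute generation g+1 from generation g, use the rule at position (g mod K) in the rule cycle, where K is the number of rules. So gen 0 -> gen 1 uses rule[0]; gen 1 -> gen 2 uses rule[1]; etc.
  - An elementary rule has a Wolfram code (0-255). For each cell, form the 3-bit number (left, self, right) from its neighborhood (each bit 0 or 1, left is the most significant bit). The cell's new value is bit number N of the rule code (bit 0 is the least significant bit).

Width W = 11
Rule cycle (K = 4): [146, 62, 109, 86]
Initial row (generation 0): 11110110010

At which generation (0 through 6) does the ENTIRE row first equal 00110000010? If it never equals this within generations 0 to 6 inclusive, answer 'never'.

Answer: never

Derivation:
Gen 0: 11110110010
Gen 1 (rule 146): 01100001101
Gen 2 (rule 62): 11010011011
Gen 3 (rule 109): 11110011111
Gen 4 (rule 86): 00011100001
Gen 5 (rule 146): 00101010010
Gen 6 (rule 62): 01111111111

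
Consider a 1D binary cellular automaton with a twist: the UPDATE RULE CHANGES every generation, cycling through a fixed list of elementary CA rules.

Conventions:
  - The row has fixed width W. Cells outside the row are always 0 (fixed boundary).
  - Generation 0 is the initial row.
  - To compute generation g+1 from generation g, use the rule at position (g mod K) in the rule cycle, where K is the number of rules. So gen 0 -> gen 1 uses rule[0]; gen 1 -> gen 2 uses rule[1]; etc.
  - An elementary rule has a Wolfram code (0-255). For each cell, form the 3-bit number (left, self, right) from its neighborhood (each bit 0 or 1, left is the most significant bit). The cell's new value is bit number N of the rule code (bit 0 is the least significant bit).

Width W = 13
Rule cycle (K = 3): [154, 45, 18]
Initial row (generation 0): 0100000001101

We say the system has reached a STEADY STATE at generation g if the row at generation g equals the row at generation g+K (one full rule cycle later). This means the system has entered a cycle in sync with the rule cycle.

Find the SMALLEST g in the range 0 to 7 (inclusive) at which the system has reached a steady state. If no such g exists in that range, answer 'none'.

Gen 0: 0100000001101
Gen 1 (rule 154): 1010000011000
Gen 2 (rule 45): 1110111010011
Gen 3 (rule 18): 0000000001100
Gen 4 (rule 154): 0000000011010
Gen 5 (rule 45): 1111111010110
Gen 6 (rule 18): 0000000000001
Gen 7 (rule 154): 0000000000010
Gen 8 (rule 45): 1111111111010
Gen 9 (rule 18): 0000000000001
Gen 10 (rule 154): 0000000000010

Answer: 6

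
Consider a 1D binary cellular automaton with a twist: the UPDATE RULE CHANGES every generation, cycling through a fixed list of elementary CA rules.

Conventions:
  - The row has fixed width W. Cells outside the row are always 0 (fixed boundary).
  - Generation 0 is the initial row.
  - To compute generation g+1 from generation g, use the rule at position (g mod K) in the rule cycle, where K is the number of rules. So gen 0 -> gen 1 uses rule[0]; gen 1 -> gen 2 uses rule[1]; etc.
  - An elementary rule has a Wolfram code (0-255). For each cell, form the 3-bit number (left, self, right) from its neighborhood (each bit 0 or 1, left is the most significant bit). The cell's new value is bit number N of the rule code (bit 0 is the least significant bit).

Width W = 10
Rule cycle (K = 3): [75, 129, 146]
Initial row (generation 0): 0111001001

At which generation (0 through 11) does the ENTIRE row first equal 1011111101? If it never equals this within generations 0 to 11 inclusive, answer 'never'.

Answer: 6

Derivation:
Gen 0: 0111001001
Gen 1 (rule 75): 1101010010
Gen 2 (rule 129): 0000000000
Gen 3 (rule 146): 0000000000
Gen 4 (rule 75): 1111111111
Gen 5 (rule 129): 0111111110
Gen 6 (rule 146): 1011111101
Gen 7 (rule 75): 0010000100
Gen 8 (rule 129): 1000110001
Gen 9 (rule 146): 0101001010
Gen 10 (rule 75): 1000010000
Gen 11 (rule 129): 0011000111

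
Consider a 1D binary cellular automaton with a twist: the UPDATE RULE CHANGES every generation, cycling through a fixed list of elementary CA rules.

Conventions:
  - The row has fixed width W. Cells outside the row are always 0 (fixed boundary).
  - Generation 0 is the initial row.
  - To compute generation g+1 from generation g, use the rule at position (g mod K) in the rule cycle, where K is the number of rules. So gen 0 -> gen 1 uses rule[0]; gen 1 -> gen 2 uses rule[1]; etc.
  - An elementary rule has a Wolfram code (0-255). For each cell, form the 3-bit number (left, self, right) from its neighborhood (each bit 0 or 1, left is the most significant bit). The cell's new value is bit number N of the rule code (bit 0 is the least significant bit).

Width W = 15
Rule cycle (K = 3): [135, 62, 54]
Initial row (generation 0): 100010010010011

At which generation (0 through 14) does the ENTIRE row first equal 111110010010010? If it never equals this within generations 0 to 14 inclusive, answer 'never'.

Gen 0: 100010010010011
Gen 1 (rule 135): 101110110110100
Gen 2 (rule 62): 111001101101110
Gen 3 (rule 54): 000110010010001
Gen 4 (rule 135): 111000110110111
Gen 5 (rule 62): 100101101101100
Gen 6 (rule 54): 111110010010010
Gen 7 (rule 135): 011100110110110
Gen 8 (rule 62): 110011101101101
Gen 9 (rule 54): 001100010010011
Gen 10 (rule 135): 110001110110100
Gen 11 (rule 62): 101011001101110
Gen 12 (rule 54): 111100110010001
Gen 13 (rule 135): 011001000110111
Gen 14 (rule 62): 110111101101100

Answer: 6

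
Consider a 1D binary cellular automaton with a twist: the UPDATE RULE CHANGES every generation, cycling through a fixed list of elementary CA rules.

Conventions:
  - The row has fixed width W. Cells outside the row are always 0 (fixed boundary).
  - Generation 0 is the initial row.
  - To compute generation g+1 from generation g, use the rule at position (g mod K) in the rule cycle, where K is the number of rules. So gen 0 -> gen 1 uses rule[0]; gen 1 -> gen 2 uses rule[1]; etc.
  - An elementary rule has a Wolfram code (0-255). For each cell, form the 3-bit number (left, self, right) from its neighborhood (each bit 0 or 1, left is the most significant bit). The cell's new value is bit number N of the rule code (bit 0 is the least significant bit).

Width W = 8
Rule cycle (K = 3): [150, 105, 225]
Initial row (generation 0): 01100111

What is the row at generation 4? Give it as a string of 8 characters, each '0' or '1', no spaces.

Gen 0: 01100111
Gen 1 (rule 150): 10011010
Gen 2 (rule 105): 00011100
Gen 3 (rule 225): 11001101
Gen 4 (rule 150): 00110001

Answer: 00110001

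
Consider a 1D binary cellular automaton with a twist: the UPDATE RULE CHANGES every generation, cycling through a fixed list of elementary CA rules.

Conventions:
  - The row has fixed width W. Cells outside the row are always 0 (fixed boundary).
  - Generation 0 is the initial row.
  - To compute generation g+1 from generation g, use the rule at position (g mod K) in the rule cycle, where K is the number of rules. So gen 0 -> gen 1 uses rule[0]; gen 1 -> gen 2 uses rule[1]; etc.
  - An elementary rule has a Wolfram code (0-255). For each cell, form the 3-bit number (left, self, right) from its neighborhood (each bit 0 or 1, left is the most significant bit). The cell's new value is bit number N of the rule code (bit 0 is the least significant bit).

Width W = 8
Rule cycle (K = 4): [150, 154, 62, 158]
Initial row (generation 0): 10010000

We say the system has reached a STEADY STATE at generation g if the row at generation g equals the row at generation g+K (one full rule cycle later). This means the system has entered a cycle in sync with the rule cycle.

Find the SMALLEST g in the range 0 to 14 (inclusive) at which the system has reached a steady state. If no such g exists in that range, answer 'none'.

Answer: 12

Derivation:
Gen 0: 10010000
Gen 1 (rule 150): 11111000
Gen 2 (rule 154): 11110100
Gen 3 (rule 62): 10001110
Gen 4 (rule 158): 11011101
Gen 5 (rule 150): 00001001
Gen 6 (rule 154): 00010110
Gen 7 (rule 62): 00111101
Gen 8 (rule 158): 01111001
Gen 9 (rule 150): 10110111
Gen 10 (rule 154): 00100110
Gen 11 (rule 62): 01111101
Gen 12 (rule 158): 11111001
Gen 13 (rule 150): 01110111
Gen 14 (rule 154): 11100110
Gen 15 (rule 62): 10011101
Gen 16 (rule 158): 11111001
Gen 17 (rule 150): 01110111
Gen 18 (rule 154): 11100110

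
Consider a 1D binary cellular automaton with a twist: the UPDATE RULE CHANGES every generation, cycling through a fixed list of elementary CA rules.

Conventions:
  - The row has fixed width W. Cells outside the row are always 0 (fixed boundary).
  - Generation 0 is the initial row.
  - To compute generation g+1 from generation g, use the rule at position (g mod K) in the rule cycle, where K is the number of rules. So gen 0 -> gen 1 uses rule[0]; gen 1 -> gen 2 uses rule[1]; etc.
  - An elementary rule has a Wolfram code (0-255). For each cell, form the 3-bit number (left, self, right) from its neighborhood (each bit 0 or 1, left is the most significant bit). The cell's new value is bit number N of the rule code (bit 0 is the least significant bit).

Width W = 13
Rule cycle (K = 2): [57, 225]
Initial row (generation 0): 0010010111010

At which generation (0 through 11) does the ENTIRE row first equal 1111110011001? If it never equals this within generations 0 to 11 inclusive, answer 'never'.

Gen 0: 0010010111010
Gen 1 (rule 57): 1001001100101
Gen 2 (rule 225): 0000000100010
Gen 3 (rule 57): 1111110011001
Gen 4 (rule 225): 0111110001000
Gen 5 (rule 57): 0100001100111
Gen 6 (rule 225): 0001100100011
Gen 7 (rule 57): 1101010011010
Gen 8 (rule 225): 0110100001100
Gen 9 (rule 57): 0101011101011
Gen 10 (rule 225): 0010101110101
Gen 11 (rule 57): 1001011001010

Answer: 3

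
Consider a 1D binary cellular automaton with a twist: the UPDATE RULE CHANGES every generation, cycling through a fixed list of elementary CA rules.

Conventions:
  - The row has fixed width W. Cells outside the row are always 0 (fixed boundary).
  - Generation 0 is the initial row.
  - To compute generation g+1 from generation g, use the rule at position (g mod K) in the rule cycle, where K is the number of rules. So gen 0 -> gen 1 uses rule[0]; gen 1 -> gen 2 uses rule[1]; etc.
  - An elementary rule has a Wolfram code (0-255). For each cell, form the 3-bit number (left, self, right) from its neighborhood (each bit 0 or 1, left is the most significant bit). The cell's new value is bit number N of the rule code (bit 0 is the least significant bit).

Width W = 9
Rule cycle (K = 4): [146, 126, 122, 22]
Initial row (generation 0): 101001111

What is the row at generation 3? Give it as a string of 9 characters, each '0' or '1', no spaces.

Answer: 011000001

Derivation:
Gen 0: 101001111
Gen 1 (rule 146): 000110110
Gen 2 (rule 126): 001111111
Gen 3 (rule 122): 011000001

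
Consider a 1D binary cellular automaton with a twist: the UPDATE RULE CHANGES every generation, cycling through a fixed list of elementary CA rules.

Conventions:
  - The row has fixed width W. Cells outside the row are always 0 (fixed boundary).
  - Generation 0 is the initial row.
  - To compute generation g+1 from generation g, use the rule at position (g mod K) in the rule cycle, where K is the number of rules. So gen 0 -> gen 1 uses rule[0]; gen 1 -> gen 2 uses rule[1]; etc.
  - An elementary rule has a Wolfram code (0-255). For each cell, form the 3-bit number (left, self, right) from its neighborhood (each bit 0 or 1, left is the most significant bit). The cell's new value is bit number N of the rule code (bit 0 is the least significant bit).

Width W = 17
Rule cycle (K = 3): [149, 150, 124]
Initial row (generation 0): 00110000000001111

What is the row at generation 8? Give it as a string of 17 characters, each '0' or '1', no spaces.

Gen 0: 00110000000001111
Gen 1 (rule 149): 10001111111100110
Gen 2 (rule 150): 11010111111011001
Gen 3 (rule 124): 11111100001111101
Gen 4 (rule 149): 01111011100111001
Gen 5 (rule 150): 10110001011010111
Gen 6 (rule 124): 11111001111111101
Gen 7 (rule 149): 01110100111111001
Gen 8 (rule 150): 10100111011110111

Answer: 10100111011110111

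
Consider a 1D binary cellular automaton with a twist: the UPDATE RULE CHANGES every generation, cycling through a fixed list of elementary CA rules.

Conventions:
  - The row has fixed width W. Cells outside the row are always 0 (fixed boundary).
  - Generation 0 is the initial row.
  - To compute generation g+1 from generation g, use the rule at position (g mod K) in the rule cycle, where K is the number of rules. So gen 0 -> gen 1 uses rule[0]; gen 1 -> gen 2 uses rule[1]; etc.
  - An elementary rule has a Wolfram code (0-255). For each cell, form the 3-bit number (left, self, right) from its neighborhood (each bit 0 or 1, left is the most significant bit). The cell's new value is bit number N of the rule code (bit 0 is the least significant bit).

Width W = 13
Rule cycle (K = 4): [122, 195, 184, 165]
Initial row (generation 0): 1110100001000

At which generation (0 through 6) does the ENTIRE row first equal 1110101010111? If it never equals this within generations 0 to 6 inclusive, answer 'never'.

Answer: 4

Derivation:
Gen 0: 1110100001000
Gen 1 (rule 122): 1011010010100
Gen 2 (rule 195): 0001000100001
Gen 3 (rule 184): 0000100010000
Gen 4 (rule 165): 1110101010111
Gen 5 (rule 122): 1011010101101
Gen 6 (rule 195): 0001000000100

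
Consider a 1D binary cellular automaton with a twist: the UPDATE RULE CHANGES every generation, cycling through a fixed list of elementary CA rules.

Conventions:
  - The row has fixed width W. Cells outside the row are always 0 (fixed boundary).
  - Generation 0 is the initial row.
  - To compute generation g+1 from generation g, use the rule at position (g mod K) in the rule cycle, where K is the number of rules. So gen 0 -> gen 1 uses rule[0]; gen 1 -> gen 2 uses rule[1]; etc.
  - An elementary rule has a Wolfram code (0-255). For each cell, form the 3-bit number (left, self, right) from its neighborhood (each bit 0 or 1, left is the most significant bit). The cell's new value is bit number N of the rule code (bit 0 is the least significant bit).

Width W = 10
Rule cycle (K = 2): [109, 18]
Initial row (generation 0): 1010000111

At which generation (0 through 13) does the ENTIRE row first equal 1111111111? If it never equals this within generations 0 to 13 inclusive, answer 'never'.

Gen 0: 1010000111
Gen 1 (rule 109): 1110110101
Gen 2 (rule 18): 0000000000
Gen 3 (rule 109): 1111111111
Gen 4 (rule 18): 0000000000
Gen 5 (rule 109): 1111111111
Gen 6 (rule 18): 0000000000
Gen 7 (rule 109): 1111111111
Gen 8 (rule 18): 0000000000
Gen 9 (rule 109): 1111111111
Gen 10 (rule 18): 0000000000
Gen 11 (rule 109): 1111111111
Gen 12 (rule 18): 0000000000
Gen 13 (rule 109): 1111111111

Answer: 3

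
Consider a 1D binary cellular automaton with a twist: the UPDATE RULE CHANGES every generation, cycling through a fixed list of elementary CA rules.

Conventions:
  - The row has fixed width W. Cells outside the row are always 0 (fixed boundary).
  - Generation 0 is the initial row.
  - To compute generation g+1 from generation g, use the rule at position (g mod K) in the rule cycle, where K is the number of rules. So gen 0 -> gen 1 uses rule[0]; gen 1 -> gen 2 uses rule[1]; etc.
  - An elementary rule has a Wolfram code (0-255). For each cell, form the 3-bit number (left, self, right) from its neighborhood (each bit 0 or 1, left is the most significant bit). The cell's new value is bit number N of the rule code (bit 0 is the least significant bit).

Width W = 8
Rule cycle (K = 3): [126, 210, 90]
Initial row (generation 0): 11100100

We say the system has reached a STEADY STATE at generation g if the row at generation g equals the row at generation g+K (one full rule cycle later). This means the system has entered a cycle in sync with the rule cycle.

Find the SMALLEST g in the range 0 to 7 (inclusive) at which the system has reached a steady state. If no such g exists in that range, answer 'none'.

Answer: 4

Derivation:
Gen 0: 11100100
Gen 1 (rule 126): 10111110
Gen 2 (rule 210): 00011111
Gen 3 (rule 90): 00110001
Gen 4 (rule 126): 01111011
Gen 5 (rule 210): 10111001
Gen 6 (rule 90): 00101110
Gen 7 (rule 126): 01111011
Gen 8 (rule 210): 10111001
Gen 9 (rule 90): 00101110
Gen 10 (rule 126): 01111011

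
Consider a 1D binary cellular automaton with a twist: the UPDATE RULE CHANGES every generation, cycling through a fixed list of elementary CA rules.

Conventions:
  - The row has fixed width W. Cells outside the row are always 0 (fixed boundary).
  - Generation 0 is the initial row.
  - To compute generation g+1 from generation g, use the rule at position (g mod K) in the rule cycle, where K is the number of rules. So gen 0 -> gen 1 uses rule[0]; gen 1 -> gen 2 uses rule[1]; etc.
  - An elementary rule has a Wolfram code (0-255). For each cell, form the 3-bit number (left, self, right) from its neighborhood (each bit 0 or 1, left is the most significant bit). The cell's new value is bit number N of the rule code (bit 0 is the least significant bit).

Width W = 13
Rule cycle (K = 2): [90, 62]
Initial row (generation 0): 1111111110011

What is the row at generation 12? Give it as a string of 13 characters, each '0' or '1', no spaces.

Answer: 1010111110110

Derivation:
Gen 0: 1111111110011
Gen 1 (rule 90): 1000000011111
Gen 2 (rule 62): 1100000110000
Gen 3 (rule 90): 1110001111000
Gen 4 (rule 62): 1001011000100
Gen 5 (rule 90): 0110011101010
Gen 6 (rule 62): 1101110011111
Gen 7 (rule 90): 1101011110001
Gen 8 (rule 62): 1011110001011
Gen 9 (rule 90): 0010011010011
Gen 10 (rule 62): 0111110111110
Gen 11 (rule 90): 1100010100011
Gen 12 (rule 62): 1010111110110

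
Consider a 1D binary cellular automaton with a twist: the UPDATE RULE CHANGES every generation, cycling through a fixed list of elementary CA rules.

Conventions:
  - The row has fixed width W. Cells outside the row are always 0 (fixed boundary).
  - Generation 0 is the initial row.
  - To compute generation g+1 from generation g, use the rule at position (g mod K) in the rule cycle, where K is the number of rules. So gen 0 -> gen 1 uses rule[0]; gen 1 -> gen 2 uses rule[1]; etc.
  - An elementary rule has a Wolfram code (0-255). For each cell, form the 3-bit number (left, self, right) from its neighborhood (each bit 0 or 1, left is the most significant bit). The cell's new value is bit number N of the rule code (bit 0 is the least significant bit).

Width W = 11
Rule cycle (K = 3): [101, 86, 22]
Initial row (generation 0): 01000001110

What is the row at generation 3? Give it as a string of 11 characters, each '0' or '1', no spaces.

Gen 0: 01000001110
Gen 1 (rule 101): 01011100010
Gen 2 (rule 86): 11000110111
Gen 3 (rule 22): 00101000000

Answer: 00101000000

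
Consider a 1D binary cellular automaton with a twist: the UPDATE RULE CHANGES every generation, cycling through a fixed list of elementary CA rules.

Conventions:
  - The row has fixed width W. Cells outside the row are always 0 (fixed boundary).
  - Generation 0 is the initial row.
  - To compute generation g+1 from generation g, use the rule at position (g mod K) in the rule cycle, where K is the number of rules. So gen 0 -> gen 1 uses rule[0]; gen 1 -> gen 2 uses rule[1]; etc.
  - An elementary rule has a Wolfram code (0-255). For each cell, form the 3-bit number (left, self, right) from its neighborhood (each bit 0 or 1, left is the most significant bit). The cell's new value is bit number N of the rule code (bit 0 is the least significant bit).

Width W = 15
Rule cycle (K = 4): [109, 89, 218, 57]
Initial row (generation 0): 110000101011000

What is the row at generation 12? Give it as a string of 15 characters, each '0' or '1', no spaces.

Gen 0: 110000101011000
Gen 1 (rule 109): 110110111111011
Gen 2 (rule 89): 110110100001011
Gen 3 (rule 218): 110110010010011
Gen 4 (rule 57): 101101001001010
Gen 5 (rule 109): 111111001001110
Gen 6 (rule 89): 100001100101011
Gen 7 (rule 218): 010011111000011
Gen 8 (rule 57): 001010000111010
Gen 9 (rule 109): 101110110101110
Gen 10 (rule 89): 001010110001011
Gen 11 (rule 218): 010000111010011
Gen 12 (rule 57): 001110100101010

Answer: 001110100101010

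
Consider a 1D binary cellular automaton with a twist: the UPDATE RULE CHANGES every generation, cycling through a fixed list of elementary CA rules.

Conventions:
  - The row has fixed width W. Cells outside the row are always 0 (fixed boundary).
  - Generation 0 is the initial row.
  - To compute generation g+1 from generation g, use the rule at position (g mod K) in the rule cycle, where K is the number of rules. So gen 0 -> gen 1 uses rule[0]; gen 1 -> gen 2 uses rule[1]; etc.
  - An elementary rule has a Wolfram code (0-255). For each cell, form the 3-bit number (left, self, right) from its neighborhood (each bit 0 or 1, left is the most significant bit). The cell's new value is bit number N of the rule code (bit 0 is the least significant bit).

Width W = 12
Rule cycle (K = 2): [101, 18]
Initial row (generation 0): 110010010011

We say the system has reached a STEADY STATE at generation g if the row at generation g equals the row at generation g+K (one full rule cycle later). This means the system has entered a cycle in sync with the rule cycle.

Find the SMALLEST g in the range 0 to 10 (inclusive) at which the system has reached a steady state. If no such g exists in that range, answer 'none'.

Gen 0: 110010010011
Gen 1 (rule 101): 010010010001
Gen 2 (rule 18): 101101101010
Gen 3 (rule 101): 110110111110
Gen 4 (rule 18): 000000000001
Gen 5 (rule 101): 111111111101
Gen 6 (rule 18): 000000000000
Gen 7 (rule 101): 111111111111
Gen 8 (rule 18): 000000000000
Gen 9 (rule 101): 111111111111
Gen 10 (rule 18): 000000000000
Gen 11 (rule 101): 111111111111
Gen 12 (rule 18): 000000000000

Answer: 6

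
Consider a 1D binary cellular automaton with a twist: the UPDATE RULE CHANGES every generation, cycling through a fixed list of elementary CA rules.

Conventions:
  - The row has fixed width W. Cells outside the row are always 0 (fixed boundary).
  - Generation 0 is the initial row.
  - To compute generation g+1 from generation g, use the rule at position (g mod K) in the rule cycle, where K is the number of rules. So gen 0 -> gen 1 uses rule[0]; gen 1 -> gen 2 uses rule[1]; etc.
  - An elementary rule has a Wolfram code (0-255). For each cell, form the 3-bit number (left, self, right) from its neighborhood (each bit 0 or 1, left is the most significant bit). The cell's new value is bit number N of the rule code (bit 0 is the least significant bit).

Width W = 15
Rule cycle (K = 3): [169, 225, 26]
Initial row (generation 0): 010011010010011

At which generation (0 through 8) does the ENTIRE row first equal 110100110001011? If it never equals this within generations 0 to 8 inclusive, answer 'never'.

Gen 0: 010011010010011
Gen 1 (rule 169): 000010100000010
Gen 2 (rule 225): 111001001111000
Gen 3 (rule 26): 100110111000100
Gen 4 (rule 169): 000101110010001
Gen 5 (rule 225): 110010110000100
Gen 6 (rule 26): 101100101001010
Gen 7 (rule 169): 011000010000100
Gen 8 (rule 225): 001011000110001

Answer: never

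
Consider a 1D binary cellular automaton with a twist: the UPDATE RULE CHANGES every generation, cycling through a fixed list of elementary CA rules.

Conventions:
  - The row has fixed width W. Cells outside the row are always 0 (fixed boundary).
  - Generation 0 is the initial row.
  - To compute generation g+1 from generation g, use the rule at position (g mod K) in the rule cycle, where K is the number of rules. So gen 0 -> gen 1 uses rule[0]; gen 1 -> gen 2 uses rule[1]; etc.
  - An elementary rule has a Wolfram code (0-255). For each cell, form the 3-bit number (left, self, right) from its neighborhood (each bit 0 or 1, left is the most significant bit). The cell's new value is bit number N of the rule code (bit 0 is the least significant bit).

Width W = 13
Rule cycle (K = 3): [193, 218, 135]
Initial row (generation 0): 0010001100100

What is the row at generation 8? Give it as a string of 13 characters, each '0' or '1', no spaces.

Gen 0: 0010001100100
Gen 1 (rule 193): 1000100100001
Gen 2 (rule 218): 0101011010010
Gen 3 (rule 135): 1101000010110
Gen 4 (rule 193): 0100011000010
Gen 5 (rule 218): 1010111100101
Gen 6 (rule 135): 1010011001101
Gen 7 (rule 193): 0000001000100
Gen 8 (rule 218): 0000010101010

Answer: 0000010101010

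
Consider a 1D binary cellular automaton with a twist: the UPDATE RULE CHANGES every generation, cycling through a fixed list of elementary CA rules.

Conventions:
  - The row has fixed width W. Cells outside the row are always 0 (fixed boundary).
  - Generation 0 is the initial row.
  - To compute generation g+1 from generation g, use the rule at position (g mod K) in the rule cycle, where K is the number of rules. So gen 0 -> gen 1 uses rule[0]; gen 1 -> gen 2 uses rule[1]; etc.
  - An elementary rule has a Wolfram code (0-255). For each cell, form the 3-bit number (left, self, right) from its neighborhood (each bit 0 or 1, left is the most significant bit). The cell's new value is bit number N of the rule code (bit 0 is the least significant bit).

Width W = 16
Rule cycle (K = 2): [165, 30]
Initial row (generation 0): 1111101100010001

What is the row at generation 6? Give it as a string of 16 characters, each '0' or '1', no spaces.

Answer: 1111010100111000

Derivation:
Gen 0: 1111101100010001
Gen 1 (rule 165): 0111010001010101
Gen 2 (rule 30): 1100011011010101
Gen 3 (rule 165): 0001000100111111
Gen 4 (rule 30): 0011101111100000
Gen 5 (rule 165): 1001010111001111
Gen 6 (rule 30): 1111010100111000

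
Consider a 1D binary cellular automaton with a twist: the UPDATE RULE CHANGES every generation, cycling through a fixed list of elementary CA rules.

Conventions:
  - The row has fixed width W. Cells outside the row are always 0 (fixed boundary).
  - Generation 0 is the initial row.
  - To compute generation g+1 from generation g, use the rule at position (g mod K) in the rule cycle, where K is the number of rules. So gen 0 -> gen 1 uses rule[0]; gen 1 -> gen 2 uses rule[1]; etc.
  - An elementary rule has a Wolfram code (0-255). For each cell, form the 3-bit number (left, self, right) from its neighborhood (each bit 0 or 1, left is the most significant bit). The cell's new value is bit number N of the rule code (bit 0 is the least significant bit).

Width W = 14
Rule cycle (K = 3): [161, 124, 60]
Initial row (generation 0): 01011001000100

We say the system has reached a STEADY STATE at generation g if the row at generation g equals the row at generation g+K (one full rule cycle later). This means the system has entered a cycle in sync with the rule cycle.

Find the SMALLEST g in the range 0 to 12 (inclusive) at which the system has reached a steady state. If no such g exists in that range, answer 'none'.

Answer: none

Derivation:
Gen 0: 01011001000100
Gen 1 (rule 161): 00100000010001
Gen 2 (rule 124): 00110000011001
Gen 3 (rule 60): 00101000010101
Gen 4 (rule 161): 10010011001010
Gen 5 (rule 124): 11011011101111
Gen 6 (rule 60): 10110110011000
Gen 7 (rule 161): 01001000000011
Gen 8 (rule 124): 01101100000011
Gen 9 (rule 60): 01011010000010
Gen 10 (rule 161): 00100100111000
Gen 11 (rule 124): 00110110101100
Gen 12 (rule 60): 00101101111010
Gen 13 (rule 161): 10010010110100
Gen 14 (rule 124): 11011011111110
Gen 15 (rule 60): 10110110000001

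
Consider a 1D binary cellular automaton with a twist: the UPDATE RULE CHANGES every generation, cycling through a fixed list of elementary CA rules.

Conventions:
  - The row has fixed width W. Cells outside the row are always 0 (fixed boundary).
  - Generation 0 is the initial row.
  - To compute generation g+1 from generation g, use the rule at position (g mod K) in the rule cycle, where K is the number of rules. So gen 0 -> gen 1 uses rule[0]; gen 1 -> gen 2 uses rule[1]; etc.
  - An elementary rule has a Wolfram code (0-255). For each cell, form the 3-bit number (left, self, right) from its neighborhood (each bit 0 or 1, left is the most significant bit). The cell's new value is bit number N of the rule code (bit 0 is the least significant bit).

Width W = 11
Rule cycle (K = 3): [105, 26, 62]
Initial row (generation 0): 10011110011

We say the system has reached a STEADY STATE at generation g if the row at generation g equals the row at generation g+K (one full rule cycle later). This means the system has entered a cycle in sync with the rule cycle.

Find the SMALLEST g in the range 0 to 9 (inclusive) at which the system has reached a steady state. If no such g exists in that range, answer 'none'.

Gen 0: 10011110011
Gen 1 (rule 105): 00010010011
Gen 2 (rule 26): 00101101110
Gen 3 (rule 62): 01111011001
Gen 4 (rule 105): 01001111000
Gen 5 (rule 26): 10111000100
Gen 6 (rule 62): 11100101110
Gen 7 (rule 105): 10100011010
Gen 8 (rule 26): 00010110001
Gen 9 (rule 62): 00111101011
Gen 10 (rule 105): 10100110111
Gen 11 (rule 26): 00011100100
Gen 12 (rule 62): 00110011110

Answer: none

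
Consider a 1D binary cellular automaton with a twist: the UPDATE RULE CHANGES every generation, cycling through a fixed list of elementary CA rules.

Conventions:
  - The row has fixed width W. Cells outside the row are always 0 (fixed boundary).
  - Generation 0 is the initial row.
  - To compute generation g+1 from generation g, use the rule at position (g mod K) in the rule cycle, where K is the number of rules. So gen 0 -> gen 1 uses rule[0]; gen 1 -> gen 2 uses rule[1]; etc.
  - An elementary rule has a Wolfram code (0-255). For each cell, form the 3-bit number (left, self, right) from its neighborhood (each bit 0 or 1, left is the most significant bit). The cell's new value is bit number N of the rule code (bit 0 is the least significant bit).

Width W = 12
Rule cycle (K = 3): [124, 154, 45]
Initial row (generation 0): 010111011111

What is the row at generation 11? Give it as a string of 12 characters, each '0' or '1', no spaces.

Answer: 100101111110

Derivation:
Gen 0: 010111011111
Gen 1 (rule 124): 011101110001
Gen 2 (rule 154): 111001101010
Gen 3 (rule 45): 100001011110
Gen 4 (rule 124): 110001110011
Gen 5 (rule 154): 101011101110
Gen 6 (rule 45): 111110011000
Gen 7 (rule 124): 100011011100
Gen 8 (rule 154): 010110011010
Gen 9 (rule 45): 011100010110
Gen 10 (rule 124): 010110011111
Gen 11 (rule 154): 100101111110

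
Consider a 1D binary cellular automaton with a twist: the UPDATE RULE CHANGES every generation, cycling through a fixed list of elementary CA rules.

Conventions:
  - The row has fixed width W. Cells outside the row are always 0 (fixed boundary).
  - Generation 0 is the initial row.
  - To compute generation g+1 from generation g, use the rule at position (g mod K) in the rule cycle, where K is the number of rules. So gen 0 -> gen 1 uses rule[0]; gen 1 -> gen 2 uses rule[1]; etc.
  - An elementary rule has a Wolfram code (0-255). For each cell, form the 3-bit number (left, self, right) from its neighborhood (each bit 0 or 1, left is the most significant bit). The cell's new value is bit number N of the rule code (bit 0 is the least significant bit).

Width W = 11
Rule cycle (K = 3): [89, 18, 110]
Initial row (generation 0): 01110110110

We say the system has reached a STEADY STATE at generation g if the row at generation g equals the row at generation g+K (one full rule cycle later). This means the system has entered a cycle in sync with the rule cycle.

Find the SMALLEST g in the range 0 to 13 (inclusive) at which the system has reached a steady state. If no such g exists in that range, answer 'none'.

Answer: 2

Derivation:
Gen 0: 01110110110
Gen 1 (rule 89): 01010110111
Gen 2 (rule 18): 10000000000
Gen 3 (rule 110): 10000000000
Gen 4 (rule 89): 01111111111
Gen 5 (rule 18): 10000000000
Gen 6 (rule 110): 10000000000
Gen 7 (rule 89): 01111111111
Gen 8 (rule 18): 10000000000
Gen 9 (rule 110): 10000000000
Gen 10 (rule 89): 01111111111
Gen 11 (rule 18): 10000000000
Gen 12 (rule 110): 10000000000
Gen 13 (rule 89): 01111111111
Gen 14 (rule 18): 10000000000
Gen 15 (rule 110): 10000000000
Gen 16 (rule 89): 01111111111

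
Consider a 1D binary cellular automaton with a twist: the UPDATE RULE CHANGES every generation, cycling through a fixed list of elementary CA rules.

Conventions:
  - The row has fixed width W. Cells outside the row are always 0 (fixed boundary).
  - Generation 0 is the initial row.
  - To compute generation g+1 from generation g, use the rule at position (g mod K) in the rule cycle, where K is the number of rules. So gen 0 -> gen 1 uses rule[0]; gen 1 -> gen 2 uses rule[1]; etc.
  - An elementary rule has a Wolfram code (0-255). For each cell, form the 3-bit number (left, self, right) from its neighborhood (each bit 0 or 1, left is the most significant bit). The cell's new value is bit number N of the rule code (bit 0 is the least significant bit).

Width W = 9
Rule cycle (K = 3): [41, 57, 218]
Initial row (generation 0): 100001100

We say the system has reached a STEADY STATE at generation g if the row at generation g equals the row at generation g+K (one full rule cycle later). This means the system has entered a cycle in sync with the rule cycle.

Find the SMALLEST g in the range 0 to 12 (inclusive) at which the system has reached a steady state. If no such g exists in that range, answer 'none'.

Gen 0: 100001100
Gen 1 (rule 41): 001101001
Gen 2 (rule 57): 101010100
Gen 3 (rule 218): 000000010
Gen 4 (rule 41): 111111000
Gen 5 (rule 57): 100000111
Gen 6 (rule 218): 010001111
Gen 7 (rule 41): 000101000
Gen 8 (rule 57): 110010111
Gen 9 (rule 218): 111100111
Gen 10 (rule 41): 100000100
Gen 11 (rule 57): 011110011
Gen 12 (rule 218): 111111111
Gen 13 (rule 41): 100000000
Gen 14 (rule 57): 011111111
Gen 15 (rule 218): 111111111

Answer: 12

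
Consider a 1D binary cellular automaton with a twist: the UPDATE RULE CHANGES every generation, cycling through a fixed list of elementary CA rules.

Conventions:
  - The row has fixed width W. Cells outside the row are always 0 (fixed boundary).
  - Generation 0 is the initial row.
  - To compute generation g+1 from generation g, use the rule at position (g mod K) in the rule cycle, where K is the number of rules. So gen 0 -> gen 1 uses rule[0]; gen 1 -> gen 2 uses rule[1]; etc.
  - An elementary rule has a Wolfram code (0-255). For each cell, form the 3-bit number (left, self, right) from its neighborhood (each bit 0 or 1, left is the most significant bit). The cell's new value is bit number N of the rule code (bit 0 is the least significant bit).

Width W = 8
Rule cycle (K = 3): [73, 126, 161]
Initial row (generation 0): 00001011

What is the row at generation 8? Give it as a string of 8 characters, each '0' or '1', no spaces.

Answer: 11000011

Derivation:
Gen 0: 00001011
Gen 1 (rule 73): 11100011
Gen 2 (rule 126): 10110111
Gen 3 (rule 161): 01001010
Gen 4 (rule 73): 00000000
Gen 5 (rule 126): 00000000
Gen 6 (rule 161): 11111111
Gen 7 (rule 73): 10000001
Gen 8 (rule 126): 11000011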